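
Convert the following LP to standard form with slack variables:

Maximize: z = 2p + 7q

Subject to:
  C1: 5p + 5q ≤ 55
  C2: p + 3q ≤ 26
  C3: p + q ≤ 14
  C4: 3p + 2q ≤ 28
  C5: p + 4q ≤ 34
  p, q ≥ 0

max z = 2p + 7q

s.t.
  5p + 5q + s1 = 55
  p + 3q + s2 = 26
  p + q + s3 = 14
  3p + 2q + s4 = 28
  p + 4q + s5 = 34
  p, q, s1, s2, s3, s4, s5 ≥ 0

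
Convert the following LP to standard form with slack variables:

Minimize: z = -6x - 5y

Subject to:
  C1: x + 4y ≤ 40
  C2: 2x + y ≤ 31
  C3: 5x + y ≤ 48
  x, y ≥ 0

min z = -6x - 5y

s.t.
  x + 4y + s1 = 40
  2x + y + s2 = 31
  5x + y + s3 = 48
  x, y, s1, s2, s3 ≥ 0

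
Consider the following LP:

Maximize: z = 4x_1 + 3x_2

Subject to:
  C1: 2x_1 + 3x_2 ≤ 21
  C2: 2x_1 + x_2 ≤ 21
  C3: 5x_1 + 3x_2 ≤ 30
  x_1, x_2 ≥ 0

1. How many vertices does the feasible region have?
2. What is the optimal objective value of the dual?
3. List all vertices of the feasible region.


1. 4
2. 27
3. (0, 0), (6, 0), (3, 5), (0, 7)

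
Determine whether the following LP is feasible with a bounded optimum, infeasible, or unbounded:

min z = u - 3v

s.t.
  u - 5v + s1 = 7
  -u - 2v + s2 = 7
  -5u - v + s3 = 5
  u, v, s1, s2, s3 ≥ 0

Unbounded (objective can decrease without bound)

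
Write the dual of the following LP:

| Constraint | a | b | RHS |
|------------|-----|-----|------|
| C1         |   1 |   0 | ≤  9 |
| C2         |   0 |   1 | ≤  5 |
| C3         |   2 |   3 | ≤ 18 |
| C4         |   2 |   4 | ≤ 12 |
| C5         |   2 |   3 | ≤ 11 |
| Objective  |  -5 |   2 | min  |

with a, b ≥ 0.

Primal min cᵀx s.t. Ax ≤ b, x ≥ 0  →  Dual max −bᵀy s.t. Aᵀy ≥ −c, y ≥ 0.

Maximize: z = -9y1 - 5y2 - 18y3 - 12y4 - 11y5

Subject to:
  y1 + 2y3 + 2y4 + 2y5 ≥ 5
  y2 + 3y3 + 4y4 + 3y5 ≥ -2
  y1, y2, y3, y4, y5 ≥ 0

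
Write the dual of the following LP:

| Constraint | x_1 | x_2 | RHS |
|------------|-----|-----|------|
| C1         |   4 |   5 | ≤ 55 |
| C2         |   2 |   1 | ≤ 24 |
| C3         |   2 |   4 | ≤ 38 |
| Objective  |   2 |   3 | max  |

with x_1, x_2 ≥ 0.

Primal max cᵀx s.t. Ax ≤ b, x ≥ 0  →  Dual min bᵀy s.t. Aᵀy ≥ c, y ≥ 0.

Minimize: z = 55y1 + 24y2 + 38y3

Subject to:
  4y1 + 2y2 + 2y3 ≥ 2
  5y1 + y2 + 4y3 ≥ 3
  y1, y2, y3 ≥ 0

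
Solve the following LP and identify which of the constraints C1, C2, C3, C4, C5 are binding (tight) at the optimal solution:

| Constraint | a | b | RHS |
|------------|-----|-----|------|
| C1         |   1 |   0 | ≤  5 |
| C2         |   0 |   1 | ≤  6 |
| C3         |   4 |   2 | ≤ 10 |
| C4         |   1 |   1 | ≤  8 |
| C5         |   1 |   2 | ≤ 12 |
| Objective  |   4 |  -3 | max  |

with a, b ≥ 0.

At a = 2.5, b = 0, compute slack b - a·x for each constraint:
  C1: 5 − 2.5 = 2.5  (slack)
  C2: 6 − 0 = 6  (slack)
  C3: 10 − 10 = 0  (binding)
  C4: 8 − 2.5 = 5.5  (slack)
  C5: 12 − 2.5 = 9.5  (slack)

Optimal: a = 2.5, b = 0
Binding: C3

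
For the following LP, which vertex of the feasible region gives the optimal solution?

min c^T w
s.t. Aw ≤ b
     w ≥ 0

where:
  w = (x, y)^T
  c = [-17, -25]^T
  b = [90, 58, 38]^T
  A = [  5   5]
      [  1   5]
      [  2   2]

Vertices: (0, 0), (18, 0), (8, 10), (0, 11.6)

Evaluate the objective at each vertex of the feasible region:
  z(0, 0) = 0
  z(18, 0) = -306
  z(8, 10) = -386  ←
  z(0, 11.6) = -290
The minimum is at x = 8, y = 10.

(8, 10)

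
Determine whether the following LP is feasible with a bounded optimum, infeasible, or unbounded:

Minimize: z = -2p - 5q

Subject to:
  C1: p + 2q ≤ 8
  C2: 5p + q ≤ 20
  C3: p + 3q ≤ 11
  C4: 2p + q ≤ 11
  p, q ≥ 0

Feasible with a bounded optimal solution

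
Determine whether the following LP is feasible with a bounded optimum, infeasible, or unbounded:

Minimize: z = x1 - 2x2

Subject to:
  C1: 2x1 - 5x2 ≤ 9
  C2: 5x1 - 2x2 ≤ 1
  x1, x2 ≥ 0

Unbounded (objective can decrease without bound)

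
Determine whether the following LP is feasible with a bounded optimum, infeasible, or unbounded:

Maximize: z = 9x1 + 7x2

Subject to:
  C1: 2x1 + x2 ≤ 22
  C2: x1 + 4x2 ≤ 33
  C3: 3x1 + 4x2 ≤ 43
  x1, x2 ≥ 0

Feasible with a bounded optimal solution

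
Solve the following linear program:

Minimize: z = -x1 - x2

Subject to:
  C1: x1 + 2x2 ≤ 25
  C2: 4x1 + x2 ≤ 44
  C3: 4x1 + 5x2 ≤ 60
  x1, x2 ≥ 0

Evaluate the objective at each vertex of the feasible region:
  z(0, 0) = 0
  z(11, 0) = -11
  z(10, 4) = -14  ←
  z(0, 12) = -12
The minimum is at x1 = 10, x2 = 4.

x1 = 10, x2 = 4, z = -14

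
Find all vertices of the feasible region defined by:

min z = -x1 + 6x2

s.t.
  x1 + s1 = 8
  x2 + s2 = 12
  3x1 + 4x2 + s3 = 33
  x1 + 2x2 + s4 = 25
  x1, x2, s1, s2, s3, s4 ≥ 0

(0, 0), (8, 0), (8, 2.25), (0, 8.25)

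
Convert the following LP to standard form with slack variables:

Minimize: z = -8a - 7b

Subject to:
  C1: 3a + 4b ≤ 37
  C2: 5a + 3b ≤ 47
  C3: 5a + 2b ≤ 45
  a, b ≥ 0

min z = -8a - 7b

s.t.
  3a + 4b + s1 = 37
  5a + 3b + s2 = 47
  5a + 2b + s3 = 45
  a, b, s1, s2, s3 ≥ 0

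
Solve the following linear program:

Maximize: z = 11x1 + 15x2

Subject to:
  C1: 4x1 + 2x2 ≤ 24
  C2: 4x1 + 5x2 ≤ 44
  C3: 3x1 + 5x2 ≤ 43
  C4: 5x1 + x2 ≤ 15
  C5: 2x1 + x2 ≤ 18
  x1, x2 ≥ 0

Evaluate the objective at each vertex of the feasible region:
  z(0, 0) = 0
  z(3, 0) = 33
  z(1.476, 7.619) = 130.5
  z(1, 8) = 131  ←
  z(0, 8.6) = 129
The maximum is at x1 = 1, x2 = 8.

x1 = 1, x2 = 8, z = 131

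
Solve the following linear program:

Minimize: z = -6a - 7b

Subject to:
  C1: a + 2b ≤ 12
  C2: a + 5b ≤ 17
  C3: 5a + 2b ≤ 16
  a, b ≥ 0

Evaluate the objective at each vertex of the feasible region:
  z(0, 0) = 0
  z(3.2, 0) = -19.2
  z(2, 3) = -33  ←
  z(0, 3.4) = -23.8
The minimum is at a = 2, b = 3.

a = 2, b = 3, z = -33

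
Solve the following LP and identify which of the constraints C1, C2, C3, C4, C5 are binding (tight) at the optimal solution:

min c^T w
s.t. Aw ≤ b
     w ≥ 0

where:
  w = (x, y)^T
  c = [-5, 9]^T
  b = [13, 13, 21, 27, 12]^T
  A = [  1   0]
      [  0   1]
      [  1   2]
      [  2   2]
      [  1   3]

At x = 12, y = 0, compute slack b - a·x for each constraint:
  C1: 13 − 12 = 1  (slack)
  C2: 13 − 0 = 13  (slack)
  C3: 21 − 12 = 9  (slack)
  C4: 27 − 24 = 3  (slack)
  C5: 12 − 12 = 0  (binding)

Optimal: x = 12, y = 0
Binding: C5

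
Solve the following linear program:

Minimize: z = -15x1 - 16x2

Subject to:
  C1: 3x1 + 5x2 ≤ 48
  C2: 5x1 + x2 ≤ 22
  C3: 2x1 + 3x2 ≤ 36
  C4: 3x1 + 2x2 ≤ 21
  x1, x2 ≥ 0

Evaluate the objective at each vertex of the feasible region:
  z(0, 0) = 0
  z(4.4, 0) = -66
  z(3.286, 5.571) = -138.4
  z(1, 9) = -159  ←
  z(0, 9.6) = -153.6
The minimum is at x1 = 1, x2 = 9.

x1 = 1, x2 = 9, z = -159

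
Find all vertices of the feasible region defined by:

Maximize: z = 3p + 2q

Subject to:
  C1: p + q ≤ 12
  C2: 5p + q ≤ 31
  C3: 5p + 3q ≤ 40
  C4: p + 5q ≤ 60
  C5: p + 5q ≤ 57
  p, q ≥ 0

(0, 0), (6.2, 0), (5.3, 4.5), (2, 10), (0.75, 11.25), (0, 11.4)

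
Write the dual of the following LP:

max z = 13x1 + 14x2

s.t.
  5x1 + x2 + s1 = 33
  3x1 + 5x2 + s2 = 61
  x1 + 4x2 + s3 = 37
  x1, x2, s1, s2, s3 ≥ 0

Primal max cᵀx s.t. Ax ≤ b, x ≥ 0  →  Dual min bᵀy s.t. Aᵀy ≥ c, y ≥ 0.

Minimize: z = 33y1 + 61y2 + 37y3

Subject to:
  5y1 + 3y2 + y3 ≥ 13
  y1 + 5y2 + 4y3 ≥ 14
  y1, y2, y3 ≥ 0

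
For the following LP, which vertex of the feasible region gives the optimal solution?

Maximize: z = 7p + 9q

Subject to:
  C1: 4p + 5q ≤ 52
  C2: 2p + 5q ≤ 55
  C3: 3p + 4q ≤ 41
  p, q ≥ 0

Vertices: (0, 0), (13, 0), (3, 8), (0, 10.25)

Evaluate the objective at each vertex of the feasible region:
  z(0, 0) = 0
  z(13, 0) = 91
  z(3, 8) = 93  ←
  z(0, 10.25) = 92.25
The maximum is at p = 3, q = 8.

(3, 8)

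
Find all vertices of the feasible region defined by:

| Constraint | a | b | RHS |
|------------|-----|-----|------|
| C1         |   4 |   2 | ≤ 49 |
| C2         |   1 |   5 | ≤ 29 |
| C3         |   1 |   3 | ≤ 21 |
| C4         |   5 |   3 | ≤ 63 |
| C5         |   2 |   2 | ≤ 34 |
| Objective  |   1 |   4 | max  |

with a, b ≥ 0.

(0, 0), (12.25, 0), (10.5, 3.5), (9, 4), (0, 5.8)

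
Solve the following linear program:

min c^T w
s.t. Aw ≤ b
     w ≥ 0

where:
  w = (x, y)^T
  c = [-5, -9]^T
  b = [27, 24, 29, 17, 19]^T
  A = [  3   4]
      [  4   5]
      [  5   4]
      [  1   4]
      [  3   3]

Evaluate the objective at each vertex of the feasible region:
  z(0, 0) = 0
  z(5.8, 0) = -29
  z(5.444, 0.4444) = -31.22
  z(1, 4) = -41  ←
  z(0, 4.25) = -38.25
The minimum is at x = 1, y = 4.

x = 1, y = 4, z = -41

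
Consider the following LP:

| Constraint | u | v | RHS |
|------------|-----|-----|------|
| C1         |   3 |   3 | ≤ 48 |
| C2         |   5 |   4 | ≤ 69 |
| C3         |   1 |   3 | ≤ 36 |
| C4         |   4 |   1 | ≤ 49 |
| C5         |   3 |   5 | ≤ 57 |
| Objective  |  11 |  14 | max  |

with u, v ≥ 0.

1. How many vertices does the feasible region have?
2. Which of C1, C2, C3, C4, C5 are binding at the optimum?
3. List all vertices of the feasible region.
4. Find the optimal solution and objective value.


1. 5
2. C2, C5
3. (0, 0), (12.25, 0), (11.55, 2.818), (9, 6), (0, 11.4)
4. u = 9, v = 6, z = 183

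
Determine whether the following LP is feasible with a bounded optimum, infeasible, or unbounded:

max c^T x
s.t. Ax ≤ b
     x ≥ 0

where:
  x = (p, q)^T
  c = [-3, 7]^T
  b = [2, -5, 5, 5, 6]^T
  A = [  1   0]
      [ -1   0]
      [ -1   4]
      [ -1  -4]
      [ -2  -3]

Infeasible (no feasible solution exists)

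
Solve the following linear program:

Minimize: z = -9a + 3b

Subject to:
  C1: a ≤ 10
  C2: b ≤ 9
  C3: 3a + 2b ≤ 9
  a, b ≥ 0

Evaluate the objective at each vertex of the feasible region:
  z(0, 0) = 0
  z(3, 0) = -27  ←
  z(0, 4.5) = 13.5
The minimum is at a = 3, b = 0.

a = 3, b = 0, z = -27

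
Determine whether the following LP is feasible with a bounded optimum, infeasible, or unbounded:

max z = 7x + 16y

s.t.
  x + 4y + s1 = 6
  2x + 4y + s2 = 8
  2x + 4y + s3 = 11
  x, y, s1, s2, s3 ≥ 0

Feasible with a bounded optimal solution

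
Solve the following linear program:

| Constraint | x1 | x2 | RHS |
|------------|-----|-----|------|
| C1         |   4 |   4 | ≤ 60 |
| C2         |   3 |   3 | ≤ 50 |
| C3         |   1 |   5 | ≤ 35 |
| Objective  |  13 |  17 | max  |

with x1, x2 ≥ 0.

Evaluate the objective at each vertex of the feasible region:
  z(0, 0) = 0
  z(15, 0) = 195
  z(10, 5) = 215  ←
  z(0, 7) = 119
The maximum is at x1 = 10, x2 = 5.

x1 = 10, x2 = 5, z = 215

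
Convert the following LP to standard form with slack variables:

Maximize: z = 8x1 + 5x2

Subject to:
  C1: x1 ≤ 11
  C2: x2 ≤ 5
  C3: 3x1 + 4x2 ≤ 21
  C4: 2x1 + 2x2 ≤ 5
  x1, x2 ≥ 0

max z = 8x1 + 5x2

s.t.
  x1 + s1 = 11
  x2 + s2 = 5
  3x1 + 4x2 + s3 = 21
  2x1 + 2x2 + s4 = 5
  x1, x2, s1, s2, s3, s4 ≥ 0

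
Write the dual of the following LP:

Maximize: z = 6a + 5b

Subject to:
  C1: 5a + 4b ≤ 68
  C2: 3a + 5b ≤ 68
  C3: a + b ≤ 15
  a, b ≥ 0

Primal max cᵀx s.t. Ax ≤ b, x ≥ 0  →  Dual min bᵀy s.t. Aᵀy ≥ c, y ≥ 0.

Minimize: z = 68y1 + 68y2 + 15y3

Subject to:
  5y1 + 3y2 + y3 ≥ 6
  4y1 + 5y2 + y3 ≥ 5
  y1, y2, y3 ≥ 0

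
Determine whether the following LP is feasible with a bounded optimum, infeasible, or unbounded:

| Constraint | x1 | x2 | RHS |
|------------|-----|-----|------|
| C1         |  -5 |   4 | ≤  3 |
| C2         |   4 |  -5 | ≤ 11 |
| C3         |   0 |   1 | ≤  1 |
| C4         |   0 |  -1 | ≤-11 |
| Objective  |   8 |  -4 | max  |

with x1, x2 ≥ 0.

Infeasible (no feasible solution exists)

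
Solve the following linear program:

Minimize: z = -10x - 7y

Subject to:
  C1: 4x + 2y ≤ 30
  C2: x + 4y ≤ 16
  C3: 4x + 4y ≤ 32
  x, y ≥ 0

Evaluate the objective at each vertex of the feasible region:
  z(0, 0) = 0
  z(7.5, 0) = -75
  z(7, 1) = -77  ←
  z(5.333, 2.667) = -72
  z(0, 4) = -28
The minimum is at x = 7, y = 1.

x = 7, y = 1, z = -77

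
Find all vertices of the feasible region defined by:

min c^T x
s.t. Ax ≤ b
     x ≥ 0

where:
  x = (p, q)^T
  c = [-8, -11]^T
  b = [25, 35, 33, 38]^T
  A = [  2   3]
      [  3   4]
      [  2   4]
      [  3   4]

(0, 0), (11.67, 0), (5, 5), (0.5, 8), (0, 8.25)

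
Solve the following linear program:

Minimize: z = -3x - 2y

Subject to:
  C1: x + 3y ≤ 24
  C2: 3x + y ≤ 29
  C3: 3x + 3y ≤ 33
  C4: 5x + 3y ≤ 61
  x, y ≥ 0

Evaluate the objective at each vertex of the feasible region:
  z(0, 0) = 0
  z(9.667, 0) = -29
  z(9, 2) = -31  ←
  z(4.5, 6.5) = -26.5
  z(0, 8) = -16
The minimum is at x = 9, y = 2.

x = 9, y = 2, z = -31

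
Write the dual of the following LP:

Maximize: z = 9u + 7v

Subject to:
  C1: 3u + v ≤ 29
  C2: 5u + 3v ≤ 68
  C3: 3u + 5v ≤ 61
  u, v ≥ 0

Primal max cᵀx s.t. Ax ≤ b, x ≥ 0  →  Dual min bᵀy s.t. Aᵀy ≥ c, y ≥ 0.

Minimize: z = 29y1 + 68y2 + 61y3

Subject to:
  3y1 + 5y2 + 3y3 ≥ 9
  y1 + 3y2 + 5y3 ≥ 7
  y1, y2, y3 ≥ 0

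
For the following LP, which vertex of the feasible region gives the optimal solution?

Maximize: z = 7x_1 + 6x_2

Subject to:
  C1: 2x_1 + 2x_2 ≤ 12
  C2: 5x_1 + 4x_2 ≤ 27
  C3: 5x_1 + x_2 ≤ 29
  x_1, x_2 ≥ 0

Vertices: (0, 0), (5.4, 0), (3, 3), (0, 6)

Evaluate the objective at each vertex of the feasible region:
  z(0, 0) = 0
  z(5.4, 0) = 37.8
  z(3, 3) = 39  ←
  z(0, 6) = 36
The maximum is at x_1 = 3, x_2 = 3.

(3, 3)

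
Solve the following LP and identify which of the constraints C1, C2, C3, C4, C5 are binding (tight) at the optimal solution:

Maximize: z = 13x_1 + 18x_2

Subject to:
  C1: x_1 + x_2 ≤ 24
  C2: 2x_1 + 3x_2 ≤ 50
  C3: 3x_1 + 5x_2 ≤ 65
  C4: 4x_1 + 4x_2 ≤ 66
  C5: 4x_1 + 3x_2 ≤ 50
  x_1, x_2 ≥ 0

At x_1 = 5, x_2 = 10, compute slack b - a·x for each constraint:
  C1: 24 − 15 = 9  (slack)
  C2: 50 − 40 = 10  (slack)
  C3: 65 − 65 = 0  (binding)
  C4: 66 − 60 = 6  (slack)
  C5: 50 − 50 = 0  (binding)

Optimal: x_1 = 5, x_2 = 10
Binding: C3, C5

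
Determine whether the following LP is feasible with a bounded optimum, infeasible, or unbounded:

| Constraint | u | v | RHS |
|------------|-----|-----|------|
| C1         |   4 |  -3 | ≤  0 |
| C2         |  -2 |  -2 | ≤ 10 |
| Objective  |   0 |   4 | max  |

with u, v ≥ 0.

Unbounded (objective can increase without bound)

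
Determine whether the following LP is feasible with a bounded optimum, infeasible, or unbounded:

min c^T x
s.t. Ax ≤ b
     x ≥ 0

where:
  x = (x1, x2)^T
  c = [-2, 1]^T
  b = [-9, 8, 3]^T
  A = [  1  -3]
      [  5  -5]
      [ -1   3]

Infeasible (no feasible solution exists)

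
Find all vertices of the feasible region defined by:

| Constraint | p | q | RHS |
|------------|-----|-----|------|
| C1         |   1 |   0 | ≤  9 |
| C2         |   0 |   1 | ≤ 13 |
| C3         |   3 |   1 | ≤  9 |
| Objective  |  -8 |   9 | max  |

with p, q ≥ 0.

(0, 0), (3, 0), (0, 9)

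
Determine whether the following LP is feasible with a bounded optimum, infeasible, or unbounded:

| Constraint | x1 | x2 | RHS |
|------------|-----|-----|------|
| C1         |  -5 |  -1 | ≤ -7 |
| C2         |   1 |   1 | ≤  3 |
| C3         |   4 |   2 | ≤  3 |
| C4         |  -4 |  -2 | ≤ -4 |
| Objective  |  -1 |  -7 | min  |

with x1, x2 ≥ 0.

Infeasible (no feasible solution exists)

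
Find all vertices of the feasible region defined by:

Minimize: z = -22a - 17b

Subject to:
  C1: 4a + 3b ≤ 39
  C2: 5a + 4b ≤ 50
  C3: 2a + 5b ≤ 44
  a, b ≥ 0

(0, 0), (9.75, 0), (6, 5), (4.353, 7.059), (0, 8.8)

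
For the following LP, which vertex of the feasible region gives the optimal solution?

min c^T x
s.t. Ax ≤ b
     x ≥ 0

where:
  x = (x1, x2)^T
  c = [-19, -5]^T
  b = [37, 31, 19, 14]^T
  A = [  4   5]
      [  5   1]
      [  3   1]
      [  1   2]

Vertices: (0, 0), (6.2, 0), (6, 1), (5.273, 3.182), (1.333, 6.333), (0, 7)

Evaluate the objective at each vertex of the feasible region:
  z(0, 0) = 0
  z(6.2, 0) = -117.8
  z(6, 1) = -119  ←
  z(5.273, 3.182) = -116.1
  z(1.333, 6.333) = -57
  z(0, 7) = -35
The minimum is at x1 = 6, x2 = 1.

(6, 1)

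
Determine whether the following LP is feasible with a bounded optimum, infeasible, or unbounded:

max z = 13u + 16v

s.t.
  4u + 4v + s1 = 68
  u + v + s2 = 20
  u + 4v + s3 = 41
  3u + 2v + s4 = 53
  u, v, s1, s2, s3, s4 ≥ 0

Feasible with a bounded optimal solution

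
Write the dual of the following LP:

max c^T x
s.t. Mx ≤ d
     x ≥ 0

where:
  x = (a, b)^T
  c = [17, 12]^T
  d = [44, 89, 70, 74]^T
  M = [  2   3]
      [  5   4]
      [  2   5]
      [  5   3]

Primal max cᵀx s.t. Ax ≤ b, x ≥ 0  →  Dual min bᵀy s.t. Aᵀy ≥ c, y ≥ 0.

Minimize: z = 44y1 + 89y2 + 70y3 + 74y4

Subject to:
  2y1 + 5y2 + 2y3 + 5y4 ≥ 17
  3y1 + 4y2 + 5y3 + 3y4 ≥ 12
  y1, y2, y3, y4 ≥ 0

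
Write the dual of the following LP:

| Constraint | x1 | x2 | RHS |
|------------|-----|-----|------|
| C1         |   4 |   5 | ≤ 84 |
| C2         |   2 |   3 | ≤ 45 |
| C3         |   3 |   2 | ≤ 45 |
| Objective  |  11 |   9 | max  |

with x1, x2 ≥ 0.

Primal max cᵀx s.t. Ax ≤ b, x ≥ 0  →  Dual min bᵀy s.t. Aᵀy ≥ c, y ≥ 0.

Minimize: z = 84y1 + 45y2 + 45y3

Subject to:
  4y1 + 2y2 + 3y3 ≥ 11
  5y1 + 3y2 + 2y3 ≥ 9
  y1, y2, y3 ≥ 0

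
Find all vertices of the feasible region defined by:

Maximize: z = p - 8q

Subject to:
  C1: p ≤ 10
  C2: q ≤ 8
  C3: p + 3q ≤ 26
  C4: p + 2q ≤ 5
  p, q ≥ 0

(0, 0), (5, 0), (0, 2.5)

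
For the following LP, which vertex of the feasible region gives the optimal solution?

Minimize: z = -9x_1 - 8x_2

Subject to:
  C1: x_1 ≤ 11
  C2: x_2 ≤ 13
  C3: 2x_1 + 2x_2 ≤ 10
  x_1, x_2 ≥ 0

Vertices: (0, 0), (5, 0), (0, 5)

Evaluate the objective at each vertex of the feasible region:
  z(0, 0) = 0
  z(5, 0) = -45  ←
  z(0, 5) = -40
The minimum is at x_1 = 5, x_2 = 0.

(5, 0)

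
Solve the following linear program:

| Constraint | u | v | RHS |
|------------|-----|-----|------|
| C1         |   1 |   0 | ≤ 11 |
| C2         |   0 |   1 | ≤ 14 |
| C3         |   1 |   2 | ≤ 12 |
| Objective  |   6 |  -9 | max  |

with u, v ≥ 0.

Evaluate the objective at each vertex of the feasible region:
  z(0, 0) = 0
  z(11, 0) = 66  ←
  z(11, 0.5) = 61.5
  z(0, 6) = -54
The maximum is at u = 11, v = 0.

u = 11, v = 0, z = 66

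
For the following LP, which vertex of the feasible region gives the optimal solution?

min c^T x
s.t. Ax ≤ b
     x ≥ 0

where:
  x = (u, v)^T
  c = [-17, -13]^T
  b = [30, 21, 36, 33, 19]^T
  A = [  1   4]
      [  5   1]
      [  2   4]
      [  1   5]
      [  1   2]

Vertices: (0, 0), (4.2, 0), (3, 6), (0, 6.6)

Evaluate the objective at each vertex of the feasible region:
  z(0, 0) = 0
  z(4.2, 0) = -71.4
  z(3, 6) = -129  ←
  z(0, 6.6) = -85.8
The minimum is at u = 3, v = 6.

(3, 6)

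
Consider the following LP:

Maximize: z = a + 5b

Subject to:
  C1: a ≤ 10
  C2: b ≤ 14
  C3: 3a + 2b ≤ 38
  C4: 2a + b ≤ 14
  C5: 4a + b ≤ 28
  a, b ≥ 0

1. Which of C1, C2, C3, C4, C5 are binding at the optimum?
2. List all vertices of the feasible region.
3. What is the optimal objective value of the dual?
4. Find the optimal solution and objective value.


1. C2, C4
2. (0, 0), (7, 0), (0, 14)
3. 70
4. a = 0, b = 14, z = 70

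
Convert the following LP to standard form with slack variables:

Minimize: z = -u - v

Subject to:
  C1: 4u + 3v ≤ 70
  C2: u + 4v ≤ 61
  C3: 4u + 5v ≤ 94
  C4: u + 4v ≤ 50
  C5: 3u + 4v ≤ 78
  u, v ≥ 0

min z = -u - v

s.t.
  4u + 3v + s1 = 70
  u + 4v + s2 = 61
  4u + 5v + s3 = 94
  u + 4v + s4 = 50
  3u + 4v + s5 = 78
  u, v, s1, s2, s3, s4, s5 ≥ 0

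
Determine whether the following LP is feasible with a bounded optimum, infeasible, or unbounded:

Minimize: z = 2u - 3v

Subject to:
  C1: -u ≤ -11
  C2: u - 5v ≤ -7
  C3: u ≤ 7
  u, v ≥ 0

Infeasible (no feasible solution exists)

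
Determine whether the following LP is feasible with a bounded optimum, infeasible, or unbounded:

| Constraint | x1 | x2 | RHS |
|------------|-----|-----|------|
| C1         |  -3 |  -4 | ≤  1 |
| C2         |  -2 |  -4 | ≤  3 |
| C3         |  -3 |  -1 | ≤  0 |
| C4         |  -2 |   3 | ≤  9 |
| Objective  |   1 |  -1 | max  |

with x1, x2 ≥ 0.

Unbounded (objective can increase without bound)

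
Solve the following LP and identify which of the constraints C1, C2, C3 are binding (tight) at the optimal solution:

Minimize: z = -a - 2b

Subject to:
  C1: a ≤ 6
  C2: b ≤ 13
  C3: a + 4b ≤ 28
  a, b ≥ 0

At a = 6, b = 5.5, compute slack b - a·x for each constraint:
  C1: 6 − 6 = 0  (binding)
  C2: 13 − 5.5 = 7.5  (slack)
  C3: 28 − 28 = 0  (binding)

Optimal: a = 6, b = 5.5
Binding: C1, C3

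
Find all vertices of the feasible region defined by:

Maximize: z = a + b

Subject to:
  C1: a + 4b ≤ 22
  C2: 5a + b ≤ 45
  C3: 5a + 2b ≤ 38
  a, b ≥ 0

(0, 0), (7.6, 0), (6, 4), (0, 5.5)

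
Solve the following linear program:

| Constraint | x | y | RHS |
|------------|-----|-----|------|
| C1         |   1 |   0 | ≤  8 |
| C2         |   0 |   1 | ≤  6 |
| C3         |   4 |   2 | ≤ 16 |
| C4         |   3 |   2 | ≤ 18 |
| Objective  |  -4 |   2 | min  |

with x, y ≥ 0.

Evaluate the objective at each vertex of the feasible region:
  z(0, 0) = 0
  z(4, 0) = -16  ←
  z(1, 6) = 8
  z(0, 6) = 12
The minimum is at x = 4, y = 0.

x = 4, y = 0, z = -16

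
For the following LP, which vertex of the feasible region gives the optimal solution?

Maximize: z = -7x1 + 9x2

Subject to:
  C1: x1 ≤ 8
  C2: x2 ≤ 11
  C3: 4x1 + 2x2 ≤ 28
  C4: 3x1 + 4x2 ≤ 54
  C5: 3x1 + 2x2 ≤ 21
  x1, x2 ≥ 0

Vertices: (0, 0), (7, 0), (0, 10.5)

Evaluate the objective at each vertex of the feasible region:
  z(0, 0) = 0
  z(7, 0) = -49
  z(0, 10.5) = 94.5  ←
The maximum is at x1 = 0, x2 = 10.5.

(0, 10.5)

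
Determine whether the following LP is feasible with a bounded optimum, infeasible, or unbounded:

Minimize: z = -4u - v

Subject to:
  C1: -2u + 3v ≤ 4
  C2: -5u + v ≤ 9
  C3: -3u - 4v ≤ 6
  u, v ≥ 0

Unbounded (objective can decrease without bound)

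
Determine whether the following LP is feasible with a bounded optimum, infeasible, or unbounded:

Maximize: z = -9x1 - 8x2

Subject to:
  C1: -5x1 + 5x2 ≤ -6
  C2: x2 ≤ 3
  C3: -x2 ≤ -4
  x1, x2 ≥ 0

Infeasible (no feasible solution exists)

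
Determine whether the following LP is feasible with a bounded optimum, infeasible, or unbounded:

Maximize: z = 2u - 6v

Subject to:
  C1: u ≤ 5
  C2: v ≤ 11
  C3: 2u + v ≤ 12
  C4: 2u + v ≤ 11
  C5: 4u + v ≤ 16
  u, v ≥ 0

Feasible with a bounded optimal solution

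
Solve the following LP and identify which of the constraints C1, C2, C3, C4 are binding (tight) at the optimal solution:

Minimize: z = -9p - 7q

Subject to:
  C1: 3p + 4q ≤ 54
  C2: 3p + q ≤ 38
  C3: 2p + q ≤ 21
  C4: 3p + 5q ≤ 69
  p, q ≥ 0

At p = 6, q = 9, compute slack b - a·x for each constraint:
  C1: 54 − 54 = 0  (binding)
  C2: 38 − 27 = 11  (slack)
  C3: 21 − 21 = 0  (binding)
  C4: 69 − 63 = 6  (slack)

Optimal: p = 6, q = 9
Binding: C1, C3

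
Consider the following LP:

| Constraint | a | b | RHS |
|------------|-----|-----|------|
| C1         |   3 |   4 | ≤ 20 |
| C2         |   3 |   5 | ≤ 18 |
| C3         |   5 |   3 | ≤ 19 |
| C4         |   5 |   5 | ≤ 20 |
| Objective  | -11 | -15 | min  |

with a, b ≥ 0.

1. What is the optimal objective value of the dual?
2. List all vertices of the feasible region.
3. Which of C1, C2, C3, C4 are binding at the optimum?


1. -56
2. (0, 0), (3.8, 0), (3.5, 0.5), (1, 3), (0, 3.6)
3. C2, C4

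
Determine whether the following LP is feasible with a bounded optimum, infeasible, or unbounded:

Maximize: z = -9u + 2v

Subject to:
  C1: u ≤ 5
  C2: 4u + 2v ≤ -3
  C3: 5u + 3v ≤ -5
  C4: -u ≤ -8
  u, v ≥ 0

Infeasible (no feasible solution exists)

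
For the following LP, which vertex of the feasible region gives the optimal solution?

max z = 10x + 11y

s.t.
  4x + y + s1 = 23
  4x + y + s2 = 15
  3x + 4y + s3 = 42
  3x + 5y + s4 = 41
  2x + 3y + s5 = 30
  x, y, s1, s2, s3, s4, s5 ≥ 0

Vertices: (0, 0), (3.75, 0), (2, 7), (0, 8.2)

Evaluate the objective at each vertex of the feasible region:
  z(0, 0) = 0
  z(3.75, 0) = 37.5
  z(2, 7) = 97  ←
  z(0, 8.2) = 90.2
The maximum is at x = 2, y = 7.

(2, 7)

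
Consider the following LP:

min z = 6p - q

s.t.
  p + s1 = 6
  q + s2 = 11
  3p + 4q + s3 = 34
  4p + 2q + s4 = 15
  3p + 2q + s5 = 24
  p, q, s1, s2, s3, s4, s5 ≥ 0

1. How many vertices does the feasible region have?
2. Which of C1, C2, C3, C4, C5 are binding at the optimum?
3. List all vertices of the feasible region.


1. 3
2. C4
3. (0, 0), (3.75, 0), (0, 7.5)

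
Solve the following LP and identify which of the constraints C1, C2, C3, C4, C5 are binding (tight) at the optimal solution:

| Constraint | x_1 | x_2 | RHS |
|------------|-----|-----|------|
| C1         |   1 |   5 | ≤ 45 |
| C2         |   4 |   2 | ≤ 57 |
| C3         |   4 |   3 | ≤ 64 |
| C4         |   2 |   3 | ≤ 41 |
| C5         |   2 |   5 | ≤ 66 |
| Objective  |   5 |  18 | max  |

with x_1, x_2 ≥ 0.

At x_1 = 10, x_2 = 7, compute slack b - a·x for each constraint:
  C1: 45 − 45 = 0  (binding)
  C2: 57 − 54 = 3  (slack)
  C3: 64 − 61 = 3  (slack)
  C4: 41 − 41 = 0  (binding)
  C5: 66 − 55 = 11  (slack)

Optimal: x_1 = 10, x_2 = 7
Binding: C1, C4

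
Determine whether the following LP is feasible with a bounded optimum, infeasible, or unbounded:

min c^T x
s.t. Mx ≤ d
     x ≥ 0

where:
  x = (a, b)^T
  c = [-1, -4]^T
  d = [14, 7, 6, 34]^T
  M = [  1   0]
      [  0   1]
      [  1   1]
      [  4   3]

Feasible with a bounded optimal solution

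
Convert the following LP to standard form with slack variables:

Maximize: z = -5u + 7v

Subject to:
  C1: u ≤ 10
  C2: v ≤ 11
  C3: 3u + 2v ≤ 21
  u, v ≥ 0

max z = -5u + 7v

s.t.
  u + s1 = 10
  v + s2 = 11
  3u + 2v + s3 = 21
  u, v, s1, s2, s3 ≥ 0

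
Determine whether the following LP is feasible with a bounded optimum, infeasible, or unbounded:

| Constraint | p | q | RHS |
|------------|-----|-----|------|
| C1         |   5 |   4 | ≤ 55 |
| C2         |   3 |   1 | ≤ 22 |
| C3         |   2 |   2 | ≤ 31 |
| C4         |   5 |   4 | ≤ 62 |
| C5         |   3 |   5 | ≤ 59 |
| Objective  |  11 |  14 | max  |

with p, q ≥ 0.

Feasible with a bounded optimal solution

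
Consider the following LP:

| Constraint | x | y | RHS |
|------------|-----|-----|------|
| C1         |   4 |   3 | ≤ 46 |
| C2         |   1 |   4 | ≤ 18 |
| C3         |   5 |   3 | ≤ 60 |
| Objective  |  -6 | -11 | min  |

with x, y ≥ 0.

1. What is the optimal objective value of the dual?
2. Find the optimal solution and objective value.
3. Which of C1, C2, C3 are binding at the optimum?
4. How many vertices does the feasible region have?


1. -82
2. x = 10, y = 2, z = -82
3. C1, C2
4. 4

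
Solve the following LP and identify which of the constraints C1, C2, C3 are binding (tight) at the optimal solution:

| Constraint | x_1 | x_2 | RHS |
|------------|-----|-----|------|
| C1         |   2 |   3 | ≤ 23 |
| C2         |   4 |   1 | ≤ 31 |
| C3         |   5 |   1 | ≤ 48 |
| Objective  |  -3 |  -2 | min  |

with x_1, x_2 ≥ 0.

At x_1 = 7, x_2 = 3, compute slack b - a·x for each constraint:
  C1: 23 − 23 = 0  (binding)
  C2: 31 − 31 = 0  (binding)
  C3: 48 − 38 = 10  (slack)

Optimal: x_1 = 7, x_2 = 3
Binding: C1, C2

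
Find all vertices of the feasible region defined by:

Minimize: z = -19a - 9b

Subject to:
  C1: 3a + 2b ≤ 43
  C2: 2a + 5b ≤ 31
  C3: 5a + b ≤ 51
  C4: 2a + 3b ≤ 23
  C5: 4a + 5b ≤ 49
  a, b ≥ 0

(0, 0), (10.2, 0), (10, 1), (5.5, 4), (0, 6.2)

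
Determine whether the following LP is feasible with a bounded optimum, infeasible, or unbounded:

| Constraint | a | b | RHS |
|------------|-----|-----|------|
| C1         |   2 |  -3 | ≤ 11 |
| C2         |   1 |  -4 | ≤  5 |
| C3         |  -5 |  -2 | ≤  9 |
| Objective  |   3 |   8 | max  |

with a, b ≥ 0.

Unbounded (objective can increase without bound)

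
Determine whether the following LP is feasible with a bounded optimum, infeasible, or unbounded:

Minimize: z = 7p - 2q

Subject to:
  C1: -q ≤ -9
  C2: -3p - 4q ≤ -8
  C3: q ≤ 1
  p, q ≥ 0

Infeasible (no feasible solution exists)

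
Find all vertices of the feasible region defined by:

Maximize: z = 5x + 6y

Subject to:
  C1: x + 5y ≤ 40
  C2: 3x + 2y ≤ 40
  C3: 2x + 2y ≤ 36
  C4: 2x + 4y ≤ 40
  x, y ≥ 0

(0, 0), (13.33, 0), (10, 5), (6.667, 6.667), (0, 8)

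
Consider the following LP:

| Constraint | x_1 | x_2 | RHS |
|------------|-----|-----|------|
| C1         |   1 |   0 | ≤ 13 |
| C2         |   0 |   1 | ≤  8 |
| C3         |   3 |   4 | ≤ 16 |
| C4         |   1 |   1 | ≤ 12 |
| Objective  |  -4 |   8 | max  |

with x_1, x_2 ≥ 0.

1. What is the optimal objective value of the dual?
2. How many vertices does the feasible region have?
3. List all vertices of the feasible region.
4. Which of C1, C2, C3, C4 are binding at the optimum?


1. 32
2. 3
3. (0, 0), (5.333, 0), (0, 4)
4. C3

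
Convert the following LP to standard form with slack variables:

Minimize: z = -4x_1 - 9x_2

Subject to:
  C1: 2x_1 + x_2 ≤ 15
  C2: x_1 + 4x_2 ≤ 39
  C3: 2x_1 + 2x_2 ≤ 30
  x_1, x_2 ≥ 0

min z = -4x_1 - 9x_2

s.t.
  2x_1 + x_2 + s1 = 15
  x_1 + 4x_2 + s2 = 39
  2x_1 + 2x_2 + s3 = 30
  x_1, x_2, s1, s2, s3 ≥ 0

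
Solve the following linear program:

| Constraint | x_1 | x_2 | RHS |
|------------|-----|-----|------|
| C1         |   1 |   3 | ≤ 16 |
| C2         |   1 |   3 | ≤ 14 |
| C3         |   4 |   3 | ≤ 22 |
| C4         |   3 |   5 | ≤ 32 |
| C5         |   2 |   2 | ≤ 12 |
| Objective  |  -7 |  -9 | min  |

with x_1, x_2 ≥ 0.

Evaluate the objective at each vertex of the feasible region:
  z(0, 0) = 0
  z(5.5, 0) = -38.5
  z(4, 2) = -46
  z(2, 4) = -50  ←
  z(0, 4.667) = -42
The minimum is at x_1 = 2, x_2 = 4.

x_1 = 2, x_2 = 4, z = -50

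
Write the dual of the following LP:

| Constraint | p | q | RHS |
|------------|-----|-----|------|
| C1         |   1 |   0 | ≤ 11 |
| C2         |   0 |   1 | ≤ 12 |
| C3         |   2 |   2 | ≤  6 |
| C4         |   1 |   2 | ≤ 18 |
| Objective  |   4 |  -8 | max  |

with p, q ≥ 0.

Primal max cᵀx s.t. Ax ≤ b, x ≥ 0  →  Dual min bᵀy s.t. Aᵀy ≥ c, y ≥ 0.

Minimize: z = 11y1 + 12y2 + 6y3 + 18y4

Subject to:
  y1 + 2y3 + y4 ≥ 4
  y2 + 2y3 + 2y4 ≥ -8
  y1, y2, y3, y4 ≥ 0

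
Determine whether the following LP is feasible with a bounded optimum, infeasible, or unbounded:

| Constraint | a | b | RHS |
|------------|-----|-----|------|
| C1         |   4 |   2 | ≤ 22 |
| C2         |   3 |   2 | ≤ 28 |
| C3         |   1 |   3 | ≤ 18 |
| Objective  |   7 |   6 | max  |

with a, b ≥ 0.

Feasible with a bounded optimal solution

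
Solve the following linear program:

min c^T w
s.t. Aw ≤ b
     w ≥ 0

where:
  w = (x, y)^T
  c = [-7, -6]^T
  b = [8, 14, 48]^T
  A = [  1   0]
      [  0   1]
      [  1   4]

Evaluate the objective at each vertex of the feasible region:
  z(0, 0) = 0
  z(8, 0) = -56
  z(8, 10) = -116  ←
  z(0, 12) = -72
The minimum is at x = 8, y = 10.

x = 8, y = 10, z = -116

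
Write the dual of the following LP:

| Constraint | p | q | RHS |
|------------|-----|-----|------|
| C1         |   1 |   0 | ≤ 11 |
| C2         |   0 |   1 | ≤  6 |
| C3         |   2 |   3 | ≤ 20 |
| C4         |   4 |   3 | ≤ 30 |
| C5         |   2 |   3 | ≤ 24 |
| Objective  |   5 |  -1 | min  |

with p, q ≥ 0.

Primal min cᵀx s.t. Ax ≤ b, x ≥ 0  →  Dual max −bᵀy s.t. Aᵀy ≥ −c, y ≥ 0.

Maximize: z = -11y1 - 6y2 - 20y3 - 30y4 - 24y5

Subject to:
  y1 + 2y3 + 4y4 + 2y5 ≥ -5
  y2 + 3y3 + 3y4 + 3y5 ≥ 1
  y1, y2, y3, y4, y5 ≥ 0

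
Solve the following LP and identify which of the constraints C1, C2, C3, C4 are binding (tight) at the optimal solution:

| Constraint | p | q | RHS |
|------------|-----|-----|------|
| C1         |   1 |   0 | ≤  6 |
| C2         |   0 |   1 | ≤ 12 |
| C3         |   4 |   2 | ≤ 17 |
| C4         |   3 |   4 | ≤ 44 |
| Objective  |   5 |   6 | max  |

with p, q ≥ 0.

At p = 0, q = 8.5, compute slack b - a·x for each constraint:
  C1: 6 − 0 = 6  (slack)
  C2: 12 − 8.5 = 3.5  (slack)
  C3: 17 − 17 = 0  (binding)
  C4: 44 − 34 = 10  (slack)

Optimal: p = 0, q = 8.5
Binding: C3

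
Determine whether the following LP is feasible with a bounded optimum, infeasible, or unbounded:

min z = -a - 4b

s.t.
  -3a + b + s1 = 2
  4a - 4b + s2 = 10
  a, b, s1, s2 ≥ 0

Unbounded (objective can decrease without bound)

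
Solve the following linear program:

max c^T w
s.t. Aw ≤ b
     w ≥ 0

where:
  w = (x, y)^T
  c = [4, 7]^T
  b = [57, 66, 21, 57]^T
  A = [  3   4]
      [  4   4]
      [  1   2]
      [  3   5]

Evaluate the objective at each vertex of the feasible region:
  z(0, 0) = 0
  z(16.5, 0) = 66
  z(12.75, 3.75) = 77.25
  z(9, 6) = 78  ←
  z(0, 10.5) = 73.5
The maximum is at x = 9, y = 6.

x = 9, y = 6, z = 78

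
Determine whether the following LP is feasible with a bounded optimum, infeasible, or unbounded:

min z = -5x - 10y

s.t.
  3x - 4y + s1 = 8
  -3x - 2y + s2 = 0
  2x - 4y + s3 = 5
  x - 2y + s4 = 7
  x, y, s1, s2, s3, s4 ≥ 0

Unbounded (objective can decrease without bound)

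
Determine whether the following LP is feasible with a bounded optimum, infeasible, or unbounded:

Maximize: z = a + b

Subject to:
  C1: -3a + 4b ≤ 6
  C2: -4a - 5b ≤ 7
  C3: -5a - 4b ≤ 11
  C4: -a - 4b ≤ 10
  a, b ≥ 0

Unbounded (objective can increase without bound)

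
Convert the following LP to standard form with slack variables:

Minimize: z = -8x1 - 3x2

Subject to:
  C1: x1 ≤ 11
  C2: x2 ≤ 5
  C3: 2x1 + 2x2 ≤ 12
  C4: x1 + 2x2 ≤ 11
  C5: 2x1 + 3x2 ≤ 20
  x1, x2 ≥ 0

min z = -8x1 - 3x2

s.t.
  x1 + s1 = 11
  x2 + s2 = 5
  2x1 + 2x2 + s3 = 12
  x1 + 2x2 + s4 = 11
  2x1 + 3x2 + s5 = 20
  x1, x2, s1, s2, s3, s4, s5 ≥ 0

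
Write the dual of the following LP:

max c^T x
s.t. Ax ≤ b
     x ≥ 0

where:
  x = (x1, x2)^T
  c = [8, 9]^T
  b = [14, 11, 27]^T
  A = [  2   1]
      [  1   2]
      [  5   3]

Primal max cᵀx s.t. Ax ≤ b, x ≥ 0  →  Dual min bᵀy s.t. Aᵀy ≥ c, y ≥ 0.

Minimize: z = 14y1 + 11y2 + 27y3

Subject to:
  2y1 + y2 + 5y3 ≥ 8
  y1 + 2y2 + 3y3 ≥ 9
  y1, y2, y3 ≥ 0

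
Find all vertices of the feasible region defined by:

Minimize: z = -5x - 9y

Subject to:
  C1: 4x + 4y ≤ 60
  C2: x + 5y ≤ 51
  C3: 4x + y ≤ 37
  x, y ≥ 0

(0, 0), (9.25, 0), (7.333, 7.667), (6, 9), (0, 10.2)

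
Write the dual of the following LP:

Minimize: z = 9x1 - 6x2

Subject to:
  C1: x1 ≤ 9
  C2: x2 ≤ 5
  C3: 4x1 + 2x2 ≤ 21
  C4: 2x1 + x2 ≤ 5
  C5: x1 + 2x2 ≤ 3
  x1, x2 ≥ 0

Primal min cᵀx s.t. Ax ≤ b, x ≥ 0  →  Dual max −bᵀy s.t. Aᵀy ≥ −c, y ≥ 0.

Maximize: z = -9y1 - 5y2 - 21y3 - 5y4 - 3y5

Subject to:
  y1 + 4y3 + 2y4 + y5 ≥ -9
  y2 + 2y3 + y4 + 2y5 ≥ 6
  y1, y2, y3, y4, y5 ≥ 0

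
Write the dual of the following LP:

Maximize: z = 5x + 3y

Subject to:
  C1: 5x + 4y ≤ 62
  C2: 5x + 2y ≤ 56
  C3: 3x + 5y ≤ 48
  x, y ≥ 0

Primal max cᵀx s.t. Ax ≤ b, x ≥ 0  →  Dual min bᵀy s.t. Aᵀy ≥ c, y ≥ 0.

Minimize: z = 62y1 + 56y2 + 48y3

Subject to:
  5y1 + 5y2 + 3y3 ≥ 5
  4y1 + 2y2 + 5y3 ≥ 3
  y1, y2, y3 ≥ 0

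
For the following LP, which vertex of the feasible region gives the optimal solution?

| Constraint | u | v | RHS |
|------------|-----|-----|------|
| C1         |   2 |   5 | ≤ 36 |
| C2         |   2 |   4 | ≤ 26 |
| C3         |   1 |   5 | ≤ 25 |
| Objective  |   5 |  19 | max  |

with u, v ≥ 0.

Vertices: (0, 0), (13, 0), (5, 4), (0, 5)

Evaluate the objective at each vertex of the feasible region:
  z(0, 0) = 0
  z(13, 0) = 65
  z(5, 4) = 101  ←
  z(0, 5) = 95
The maximum is at u = 5, v = 4.

(5, 4)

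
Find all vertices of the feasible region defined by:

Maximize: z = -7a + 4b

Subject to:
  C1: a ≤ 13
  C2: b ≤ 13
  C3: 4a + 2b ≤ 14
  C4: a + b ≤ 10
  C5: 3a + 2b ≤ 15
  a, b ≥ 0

(0, 0), (3.5, 0), (0, 7)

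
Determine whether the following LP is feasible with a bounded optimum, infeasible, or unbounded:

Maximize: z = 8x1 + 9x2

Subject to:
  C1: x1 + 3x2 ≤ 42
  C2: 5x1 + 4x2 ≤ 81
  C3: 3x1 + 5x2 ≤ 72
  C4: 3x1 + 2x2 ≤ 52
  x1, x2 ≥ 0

Feasible with a bounded optimal solution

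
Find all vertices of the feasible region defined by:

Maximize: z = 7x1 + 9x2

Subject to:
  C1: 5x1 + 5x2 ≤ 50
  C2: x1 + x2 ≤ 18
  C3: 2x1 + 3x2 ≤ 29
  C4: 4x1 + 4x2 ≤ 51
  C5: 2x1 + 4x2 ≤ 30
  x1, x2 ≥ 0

(0, 0), (10, 0), (5, 5), (0, 7.5)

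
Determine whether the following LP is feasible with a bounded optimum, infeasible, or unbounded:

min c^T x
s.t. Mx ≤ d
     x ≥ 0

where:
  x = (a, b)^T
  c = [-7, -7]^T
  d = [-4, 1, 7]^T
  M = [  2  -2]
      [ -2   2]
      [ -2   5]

Infeasible (no feasible solution exists)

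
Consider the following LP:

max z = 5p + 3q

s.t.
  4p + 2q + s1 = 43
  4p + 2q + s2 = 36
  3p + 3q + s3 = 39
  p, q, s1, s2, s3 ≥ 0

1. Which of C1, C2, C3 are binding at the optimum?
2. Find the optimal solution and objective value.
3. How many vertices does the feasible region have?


1. C2, C3
2. p = 5, q = 8, z = 49
3. 4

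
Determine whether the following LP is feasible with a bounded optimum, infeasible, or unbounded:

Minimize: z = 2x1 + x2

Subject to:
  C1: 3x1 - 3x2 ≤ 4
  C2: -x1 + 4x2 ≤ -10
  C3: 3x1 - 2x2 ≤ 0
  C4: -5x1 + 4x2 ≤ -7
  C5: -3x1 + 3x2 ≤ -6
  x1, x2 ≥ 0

Infeasible (no feasible solution exists)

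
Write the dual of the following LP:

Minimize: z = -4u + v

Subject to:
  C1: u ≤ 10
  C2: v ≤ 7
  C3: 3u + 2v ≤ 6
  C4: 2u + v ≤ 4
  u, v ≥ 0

Primal min cᵀx s.t. Ax ≤ b, x ≥ 0  →  Dual max −bᵀy s.t. Aᵀy ≥ −c, y ≥ 0.

Maximize: z = -10y1 - 7y2 - 6y3 - 4y4

Subject to:
  y1 + 3y3 + 2y4 ≥ 4
  y2 + 2y3 + y4 ≥ -1
  y1, y2, y3, y4 ≥ 0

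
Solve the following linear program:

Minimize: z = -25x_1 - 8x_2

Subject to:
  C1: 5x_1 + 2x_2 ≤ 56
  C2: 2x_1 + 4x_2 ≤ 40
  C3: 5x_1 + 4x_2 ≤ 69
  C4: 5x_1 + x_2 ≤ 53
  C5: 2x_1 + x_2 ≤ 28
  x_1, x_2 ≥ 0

Evaluate the objective at each vertex of the feasible region:
  z(0, 0) = 0
  z(10.6, 0) = -265
  z(10, 3) = -274  ←
  z(9, 5.5) = -269
  z(0, 10) = -80
The minimum is at x_1 = 10, x_2 = 3.

x_1 = 10, x_2 = 3, z = -274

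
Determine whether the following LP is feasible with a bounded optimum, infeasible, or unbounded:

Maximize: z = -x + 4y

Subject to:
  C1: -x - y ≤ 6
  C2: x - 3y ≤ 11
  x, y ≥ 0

Unbounded (objective can increase without bound)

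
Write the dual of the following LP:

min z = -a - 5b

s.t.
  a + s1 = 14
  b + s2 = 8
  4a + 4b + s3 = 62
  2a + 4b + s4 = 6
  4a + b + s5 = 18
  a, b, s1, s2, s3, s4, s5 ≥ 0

Primal min cᵀx s.t. Ax ≤ b, x ≥ 0  →  Dual max −bᵀy s.t. Aᵀy ≥ −c, y ≥ 0.

Maximize: z = -14y1 - 8y2 - 62y3 - 6y4 - 18y5

Subject to:
  y1 + 4y3 + 2y4 + 4y5 ≥ 1
  y2 + 4y3 + 4y4 + y5 ≥ 5
  y1, y2, y3, y4, y5 ≥ 0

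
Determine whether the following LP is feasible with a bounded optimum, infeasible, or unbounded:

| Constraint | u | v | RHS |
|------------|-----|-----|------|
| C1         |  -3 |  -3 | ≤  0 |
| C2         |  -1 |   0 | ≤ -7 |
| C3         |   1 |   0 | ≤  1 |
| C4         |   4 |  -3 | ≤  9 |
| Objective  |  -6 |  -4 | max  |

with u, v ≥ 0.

Infeasible (no feasible solution exists)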